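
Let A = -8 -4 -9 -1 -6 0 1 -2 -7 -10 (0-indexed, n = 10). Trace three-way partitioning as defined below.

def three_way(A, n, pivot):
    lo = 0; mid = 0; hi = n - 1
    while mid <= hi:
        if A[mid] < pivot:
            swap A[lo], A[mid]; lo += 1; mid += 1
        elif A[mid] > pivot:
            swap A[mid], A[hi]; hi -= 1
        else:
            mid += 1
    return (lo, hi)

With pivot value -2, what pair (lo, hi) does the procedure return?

(6, 6)

lo=0 mid=0 hi=9
-8<-2: swap(0,0), lo=1 mid=1 ⇒ -8 -4 -9 -1 -6 0 1 -2 -7 -10
-4<-2: swap(1,1), lo=2 mid=2 ⇒ -8 -4 -9 -1 -6 0 1 -2 -7 -10
-9<-2: swap(2,2), lo=3 mid=3 ⇒ -8 -4 -9 -1 -6 0 1 -2 -7 -10
-1>-2: swap(3,9), hi=8 ⇒ -8 -4 -9 -10 -6 0 1 -2 -7 -1
-10<-2: swap(3,3), lo=4 mid=4 ⇒ -8 -4 -9 -10 -6 0 1 -2 -7 -1
-6<-2: swap(4,4), lo=5 mid=5 ⇒ -8 -4 -9 -10 -6 0 1 -2 -7 -1
0>-2: swap(5,8), hi=7 ⇒ -8 -4 -9 -10 -6 -7 1 -2 0 -1
-7<-2: swap(5,5), lo=6 mid=6 ⇒ -8 -4 -9 -10 -6 -7 1 -2 0 -1
1>-2: swap(6,7), hi=6 ⇒ -8 -4 -9 -10 -6 -7 -2 1 0 -1
-2=-2: mid=7
done. lo=6 hi=6; A=-8 -4 -9 -10 -6 -7 -2 1 0 -1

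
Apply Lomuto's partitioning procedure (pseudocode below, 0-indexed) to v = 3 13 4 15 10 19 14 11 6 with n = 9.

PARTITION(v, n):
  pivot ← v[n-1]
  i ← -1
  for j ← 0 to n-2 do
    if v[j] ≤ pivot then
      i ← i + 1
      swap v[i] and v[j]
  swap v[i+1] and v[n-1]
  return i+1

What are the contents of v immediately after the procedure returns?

pivot=6, i=-1
j=0: 3≤6, i=0, swap(0,0) ⇒ 3 13 4 15 10 19 14 11 6
j=1: 13>6, skip
j=2: 4≤6, i=1, swap(1,2) ⇒ 3 4 13 15 10 19 14 11 6
j=3: 15>6, skip
j=4: 10>6, skip
j=5: 19>6, skip
j=6: 14>6, skip
j=7: 11>6, skip
swap(2,8) ⇒ 3 4 6 15 10 19 14 11 13; return 2

3 4 6 15 10 19 14 11 13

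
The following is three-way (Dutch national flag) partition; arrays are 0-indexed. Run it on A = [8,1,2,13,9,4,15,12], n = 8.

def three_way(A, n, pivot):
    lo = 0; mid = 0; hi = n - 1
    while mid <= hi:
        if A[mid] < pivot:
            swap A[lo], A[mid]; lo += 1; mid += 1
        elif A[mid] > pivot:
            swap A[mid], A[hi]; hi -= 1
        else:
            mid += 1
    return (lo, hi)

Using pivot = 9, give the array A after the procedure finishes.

[8,1,2,4,9,15,12,13]

pivot = 9; lo=0, mid=0, hi=7
A[mid]=8<9: swap A[0],A[0]; lo=1,mid=1 → [8,1,2,13,9,4,15,12]
A[mid]=1<9: swap A[1],A[1]; lo=2,mid=2 → [8,1,2,13,9,4,15,12]
A[mid]=2<9: swap A[2],A[2]; lo=3,mid=3 → [8,1,2,13,9,4,15,12]
A[mid]=13>9: swap A[3],A[7]; hi=6 → [8,1,2,12,9,4,15,13]
A[mid]=12>9: swap A[3],A[6]; hi=5 → [8,1,2,15,9,4,12,13]
A[mid]=15>9: swap A[3],A[5]; hi=4 → [8,1,2,4,9,15,12,13]
A[mid]=4<9: swap A[3],A[3]; lo=4,mid=4 → [8,1,2,4,9,15,12,13]
A[mid]=9=9: mid=5
end: lo=4, hi=4; A = [8,1,2,4,9,15,12,13]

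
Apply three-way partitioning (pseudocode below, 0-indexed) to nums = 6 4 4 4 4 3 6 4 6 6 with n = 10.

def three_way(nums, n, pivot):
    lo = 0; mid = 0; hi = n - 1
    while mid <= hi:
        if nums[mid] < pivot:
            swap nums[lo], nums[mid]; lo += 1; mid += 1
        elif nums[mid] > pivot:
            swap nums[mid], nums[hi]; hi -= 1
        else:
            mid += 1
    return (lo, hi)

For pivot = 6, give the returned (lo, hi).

(6, 9)

lo=0 mid=0 hi=9
6=6: mid=1
4<6: swap(0,1), lo=1 mid=2 ⇒ 4 6 4 4 4 3 6 4 6 6
4<6: swap(1,2), lo=2 mid=3 ⇒ 4 4 6 4 4 3 6 4 6 6
4<6: swap(2,3), lo=3 mid=4 ⇒ 4 4 4 6 4 3 6 4 6 6
4<6: swap(3,4), lo=4 mid=5 ⇒ 4 4 4 4 6 3 6 4 6 6
3<6: swap(4,5), lo=5 mid=6 ⇒ 4 4 4 4 3 6 6 4 6 6
6=6: mid=7
4<6: swap(5,7), lo=6 mid=8 ⇒ 4 4 4 4 3 4 6 6 6 6
6=6: mid=9
6=6: mid=10
done. lo=6 hi=9; nums=4 4 4 4 3 4 6 6 6 6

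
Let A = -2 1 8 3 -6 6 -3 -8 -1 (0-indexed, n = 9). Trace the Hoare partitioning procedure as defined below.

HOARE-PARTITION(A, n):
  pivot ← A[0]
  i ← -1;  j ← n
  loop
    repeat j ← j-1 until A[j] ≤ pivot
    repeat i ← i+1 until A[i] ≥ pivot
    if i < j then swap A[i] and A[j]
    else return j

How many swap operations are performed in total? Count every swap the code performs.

3

pivot = A[0] = -2; i = -1, j = 9
j→7 (A[7]=-8≤-2), i→0 (A[0]=-2≥-2); i<j, swap → -8 1 8 3 -6 6 -3 -2 -1
j→6 (A[6]=-3≤-2), i→1 (A[1]=1≥-2); i<j, swap → -8 -3 8 3 -6 6 1 -2 -1
j→4 (A[4]=-6≤-2), i→2 (A[2]=8≥-2); i<j, swap → -8 -3 -6 3 8 6 1 -2 -1
j→2, i→3; i≥j, return j=2. A = -8 -3 -6 3 8 6 1 -2 -1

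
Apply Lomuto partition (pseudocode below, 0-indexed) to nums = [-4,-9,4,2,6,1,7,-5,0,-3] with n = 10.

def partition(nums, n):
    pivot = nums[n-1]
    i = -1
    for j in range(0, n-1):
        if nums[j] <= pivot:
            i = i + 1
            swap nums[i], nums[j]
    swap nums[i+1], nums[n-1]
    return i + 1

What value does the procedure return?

pivot=-3, i=-1
j=0: -4≤-3, i=0, swap(0,0) ⇒ [-4,-9,4,2,6,1,7,-5,0,-3]
j=1: -9≤-3, i=1, swap(1,1) ⇒ [-4,-9,4,2,6,1,7,-5,0,-3]
j=2: 4>-3, skip
j=3: 2>-3, skip
j=4: 6>-3, skip
j=5: 1>-3, skip
j=6: 7>-3, skip
j=7: -5≤-3, i=2, swap(2,7) ⇒ [-4,-9,-5,2,6,1,7,4,0,-3]
j=8: 0>-3, skip
swap(3,9) ⇒ [-4,-9,-5,-3,6,1,7,4,0,2]; return 3

3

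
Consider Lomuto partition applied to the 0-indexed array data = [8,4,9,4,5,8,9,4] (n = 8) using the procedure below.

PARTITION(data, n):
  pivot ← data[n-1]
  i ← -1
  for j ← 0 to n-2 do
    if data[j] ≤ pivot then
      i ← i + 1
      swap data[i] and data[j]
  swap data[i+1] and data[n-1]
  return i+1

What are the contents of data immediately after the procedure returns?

pivot = data[7] = 4; i = -1
j=0: data[0]=8 > 4 → no swap
j=1: data[1]=4 ≤ 4 → i=0, swap data[0],data[1] → [4,8,9,4,5,8,9,4]
j=2: data[2]=9 > 4 → no swap
j=3: data[3]=4 ≤ 4 → i=1, swap data[1],data[3] → [4,4,9,8,5,8,9,4]
j=4: data[4]=5 > 4 → no swap
j=5: data[5]=8 > 4 → no swap
j=6: data[6]=9 > 4 → no swap
final swap data[2],data[7] → [4,4,4,8,5,8,9,9]; return 2

[4,4,4,8,5,8,9,9]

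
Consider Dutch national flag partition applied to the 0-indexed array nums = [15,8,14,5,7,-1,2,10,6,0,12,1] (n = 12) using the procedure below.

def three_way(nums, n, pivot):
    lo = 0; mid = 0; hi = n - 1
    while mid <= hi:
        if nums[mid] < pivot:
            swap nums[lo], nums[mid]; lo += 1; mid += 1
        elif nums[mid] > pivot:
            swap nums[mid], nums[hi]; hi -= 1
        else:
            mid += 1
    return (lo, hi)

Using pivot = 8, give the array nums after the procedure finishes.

[1,0,5,7,-1,2,6,8,10,12,14,15]

lo=0 mid=0 hi=11
15>8: swap(0,11), hi=10 ⇒ [1,8,14,5,7,-1,2,10,6,0,12,15]
1<8: swap(0,0), lo=1 mid=1 ⇒ [1,8,14,5,7,-1,2,10,6,0,12,15]
8=8: mid=2
14>8: swap(2,10), hi=9 ⇒ [1,8,12,5,7,-1,2,10,6,0,14,15]
12>8: swap(2,9), hi=8 ⇒ [1,8,0,5,7,-1,2,10,6,12,14,15]
0<8: swap(1,2), lo=2 mid=3 ⇒ [1,0,8,5,7,-1,2,10,6,12,14,15]
5<8: swap(2,3), lo=3 mid=4 ⇒ [1,0,5,8,7,-1,2,10,6,12,14,15]
7<8: swap(3,4), lo=4 mid=5 ⇒ [1,0,5,7,8,-1,2,10,6,12,14,15]
-1<8: swap(4,5), lo=5 mid=6 ⇒ [1,0,5,7,-1,8,2,10,6,12,14,15]
2<8: swap(5,6), lo=6 mid=7 ⇒ [1,0,5,7,-1,2,8,10,6,12,14,15]
10>8: swap(7,8), hi=7 ⇒ [1,0,5,7,-1,2,8,6,10,12,14,15]
6<8: swap(6,7), lo=7 mid=8 ⇒ [1,0,5,7,-1,2,6,8,10,12,14,15]
done. lo=7 hi=7; nums=[1,0,5,7,-1,2,6,8,10,12,14,15]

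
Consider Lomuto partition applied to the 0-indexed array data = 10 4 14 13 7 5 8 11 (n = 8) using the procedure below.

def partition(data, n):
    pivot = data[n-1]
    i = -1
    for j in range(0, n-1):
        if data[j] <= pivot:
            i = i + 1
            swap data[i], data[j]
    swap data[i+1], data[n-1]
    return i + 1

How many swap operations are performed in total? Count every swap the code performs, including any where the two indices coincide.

pivot = data[7] = 11; i = -1
j=0: data[0]=10 ≤ 11 → i=0, swap data[0],data[0] (no change) → 10 4 14 13 7 5 8 11
j=1: data[1]=4 ≤ 11 → i=1, swap data[1],data[1] (no change) → 10 4 14 13 7 5 8 11
j=2: data[2]=14 > 11 → no swap
j=3: data[3]=13 > 11 → no swap
j=4: data[4]=7 ≤ 11 → i=2, swap data[2],data[4] → 10 4 7 13 14 5 8 11
j=5: data[5]=5 ≤ 11 → i=3, swap data[3],data[5] → 10 4 7 5 14 13 8 11
j=6: data[6]=8 ≤ 11 → i=4, swap data[4],data[6] → 10 4 7 5 8 13 14 11
final swap data[5],data[7] → 10 4 7 5 8 11 14 13; return 5

6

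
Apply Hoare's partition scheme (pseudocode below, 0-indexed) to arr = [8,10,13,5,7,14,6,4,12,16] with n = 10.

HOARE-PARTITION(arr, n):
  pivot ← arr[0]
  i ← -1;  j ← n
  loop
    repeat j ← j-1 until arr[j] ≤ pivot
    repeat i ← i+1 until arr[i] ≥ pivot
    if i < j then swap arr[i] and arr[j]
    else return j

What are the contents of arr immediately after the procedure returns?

[4,6,7,5,13,14,10,8,12,16]

pivot=8
j stops at 7 (4), i stops at 0 (8); swap ⇒ [4,10,13,5,7,14,6,8,12,16]
j stops at 6 (6), i stops at 1 (10); swap ⇒ [4,6,13,5,7,14,10,8,12,16]
j stops at 4 (7), i stops at 2 (13); swap ⇒ [4,6,7,5,13,14,10,8,12,16]
j stops at 3, i stops at 4; i≥j ⇒ return 3. arr=[4,6,7,5,13,14,10,8,12,16]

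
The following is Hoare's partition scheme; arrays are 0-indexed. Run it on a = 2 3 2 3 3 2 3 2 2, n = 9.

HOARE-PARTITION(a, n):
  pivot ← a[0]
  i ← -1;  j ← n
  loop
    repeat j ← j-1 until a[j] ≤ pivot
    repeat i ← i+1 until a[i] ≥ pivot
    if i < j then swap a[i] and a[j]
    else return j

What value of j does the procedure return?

2

pivot = a[0] = 2; i = -1, j = 9
j→8 (a[8]=2≤2), i→0 (a[0]=2≥2); i<j, swap → 2 3 2 3 3 2 3 2 2
j→7 (a[7]=2≤2), i→1 (a[1]=3≥2); i<j, swap → 2 2 2 3 3 2 3 3 2
j→5 (a[5]=2≤2), i→2 (a[2]=2≥2); i<j, swap → 2 2 2 3 3 2 3 3 2
j→2, i→3; i≥j, return j=2. a = 2 2 2 3 3 2 3 3 2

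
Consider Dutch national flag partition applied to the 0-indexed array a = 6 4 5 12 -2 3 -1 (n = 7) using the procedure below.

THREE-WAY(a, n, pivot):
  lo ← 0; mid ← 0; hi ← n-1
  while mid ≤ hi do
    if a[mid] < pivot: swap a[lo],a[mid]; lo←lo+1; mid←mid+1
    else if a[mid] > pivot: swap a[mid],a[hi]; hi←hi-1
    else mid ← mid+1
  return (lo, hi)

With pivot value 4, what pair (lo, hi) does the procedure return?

lo=0 mid=0 hi=6
6>4: swap(0,6), hi=5 ⇒ -1 4 5 12 -2 3 6
-1<4: swap(0,0), lo=1 mid=1 ⇒ -1 4 5 12 -2 3 6
4=4: mid=2
5>4: swap(2,5), hi=4 ⇒ -1 4 3 12 -2 5 6
3<4: swap(1,2), lo=2 mid=3 ⇒ -1 3 4 12 -2 5 6
12>4: swap(3,4), hi=3 ⇒ -1 3 4 -2 12 5 6
-2<4: swap(2,3), lo=3 mid=4 ⇒ -1 3 -2 4 12 5 6
done. lo=3 hi=3; a=-1 3 -2 4 12 5 6

(3, 3)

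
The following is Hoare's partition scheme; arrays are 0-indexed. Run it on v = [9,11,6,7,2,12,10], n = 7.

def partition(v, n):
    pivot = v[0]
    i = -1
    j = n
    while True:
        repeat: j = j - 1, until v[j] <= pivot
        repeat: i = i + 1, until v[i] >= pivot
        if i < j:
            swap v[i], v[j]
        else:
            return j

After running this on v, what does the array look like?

pivot = v[0] = 9; i = -1, j = 7
j→4 (v[4]=2≤9), i→0 (v[0]=9≥9); i<j, swap → [2,11,6,7,9,12,10]
j→3 (v[3]=7≤9), i→1 (v[1]=11≥9); i<j, swap → [2,7,6,11,9,12,10]
j→2, i→3; i≥j, return j=2. v = [2,7,6,11,9,12,10]

[2,7,6,11,9,12,10]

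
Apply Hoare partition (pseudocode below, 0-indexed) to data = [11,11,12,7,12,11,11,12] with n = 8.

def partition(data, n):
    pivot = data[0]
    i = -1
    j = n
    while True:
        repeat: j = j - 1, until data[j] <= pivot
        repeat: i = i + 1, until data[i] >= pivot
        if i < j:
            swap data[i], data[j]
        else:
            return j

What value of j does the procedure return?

2

pivot=11
j stops at 6 (11), i stops at 0 (11); swap ⇒ [11,11,12,7,12,11,11,12]
j stops at 5 (11), i stops at 1 (11); swap ⇒ [11,11,12,7,12,11,11,12]
j stops at 3 (7), i stops at 2 (12); swap ⇒ [11,11,7,12,12,11,11,12]
j stops at 2, i stops at 3; i≥j ⇒ return 2. data=[11,11,7,12,12,11,11,12]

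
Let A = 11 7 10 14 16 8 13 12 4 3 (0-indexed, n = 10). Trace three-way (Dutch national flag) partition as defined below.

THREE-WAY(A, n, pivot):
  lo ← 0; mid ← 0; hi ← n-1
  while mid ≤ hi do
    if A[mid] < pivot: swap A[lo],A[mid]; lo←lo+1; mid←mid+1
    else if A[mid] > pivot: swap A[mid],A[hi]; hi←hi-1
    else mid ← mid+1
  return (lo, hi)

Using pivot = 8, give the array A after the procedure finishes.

3 7 4 8 16 13 12 14 10 11

pivot = 8; lo=0, mid=0, hi=9
A[mid]=11>8: swap A[0],A[9]; hi=8 → 3 7 10 14 16 8 13 12 4 11
A[mid]=3<8: swap A[0],A[0]; lo=1,mid=1 → 3 7 10 14 16 8 13 12 4 11
A[mid]=7<8: swap A[1],A[1]; lo=2,mid=2 → 3 7 10 14 16 8 13 12 4 11
A[mid]=10>8: swap A[2],A[8]; hi=7 → 3 7 4 14 16 8 13 12 10 11
A[mid]=4<8: swap A[2],A[2]; lo=3,mid=3 → 3 7 4 14 16 8 13 12 10 11
A[mid]=14>8: swap A[3],A[7]; hi=6 → 3 7 4 12 16 8 13 14 10 11
A[mid]=12>8: swap A[3],A[6]; hi=5 → 3 7 4 13 16 8 12 14 10 11
A[mid]=13>8: swap A[3],A[5]; hi=4 → 3 7 4 8 16 13 12 14 10 11
A[mid]=8=8: mid=4
A[mid]=16>8: swap A[4],A[4]; hi=3 → 3 7 4 8 16 13 12 14 10 11
end: lo=3, hi=3; A = 3 7 4 8 16 13 12 14 10 11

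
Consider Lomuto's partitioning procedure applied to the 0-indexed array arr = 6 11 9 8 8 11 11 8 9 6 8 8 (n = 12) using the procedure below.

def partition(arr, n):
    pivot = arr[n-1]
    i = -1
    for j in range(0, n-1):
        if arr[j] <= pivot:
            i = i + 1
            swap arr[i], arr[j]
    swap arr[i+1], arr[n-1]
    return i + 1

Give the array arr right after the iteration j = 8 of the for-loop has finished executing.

pivot=8, i=-1
j=0: 6≤8, i=0, swap(0,0) ⇒ 6 11 9 8 8 11 11 8 9 6 8 8
j=1: 11>8, skip
j=2: 9>8, skip
j=3: 8≤8, i=1, swap(1,3) ⇒ 6 8 9 11 8 11 11 8 9 6 8 8
j=4: 8≤8, i=2, swap(2,4) ⇒ 6 8 8 11 9 11 11 8 9 6 8 8
j=5: 11>8, skip
j=6: 11>8, skip
j=7: 8≤8, i=3, swap(3,7) ⇒ 6 8 8 8 9 11 11 11 9 6 8 8
j=8: 9>8, skip
(after j=8) arr = 6 8 8 8 9 11 11 11 9 6 8 8

6 8 8 8 9 11 11 11 9 6 8 8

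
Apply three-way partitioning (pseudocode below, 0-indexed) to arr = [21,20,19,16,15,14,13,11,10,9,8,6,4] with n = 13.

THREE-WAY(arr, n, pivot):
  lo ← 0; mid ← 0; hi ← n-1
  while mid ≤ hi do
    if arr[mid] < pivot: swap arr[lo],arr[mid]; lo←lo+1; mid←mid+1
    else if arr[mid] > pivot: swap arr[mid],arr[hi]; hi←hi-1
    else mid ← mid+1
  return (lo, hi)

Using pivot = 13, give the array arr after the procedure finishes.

pivot = 13; lo=0, mid=0, hi=12
arr[mid]=21>13: swap arr[0],arr[12]; hi=11 → [4,20,19,16,15,14,13,11,10,9,8,6,21]
arr[mid]=4<13: swap arr[0],arr[0]; lo=1,mid=1 → [4,20,19,16,15,14,13,11,10,9,8,6,21]
arr[mid]=20>13: swap arr[1],arr[11]; hi=10 → [4,6,19,16,15,14,13,11,10,9,8,20,21]
arr[mid]=6<13: swap arr[1],arr[1]; lo=2,mid=2 → [4,6,19,16,15,14,13,11,10,9,8,20,21]
arr[mid]=19>13: swap arr[2],arr[10]; hi=9 → [4,6,8,16,15,14,13,11,10,9,19,20,21]
arr[mid]=8<13: swap arr[2],arr[2]; lo=3,mid=3 → [4,6,8,16,15,14,13,11,10,9,19,20,21]
arr[mid]=16>13: swap arr[3],arr[9]; hi=8 → [4,6,8,9,15,14,13,11,10,16,19,20,21]
arr[mid]=9<13: swap arr[3],arr[3]; lo=4,mid=4 → [4,6,8,9,15,14,13,11,10,16,19,20,21]
arr[mid]=15>13: swap arr[4],arr[8]; hi=7 → [4,6,8,9,10,14,13,11,15,16,19,20,21]
arr[mid]=10<13: swap arr[4],arr[4]; lo=5,mid=5 → [4,6,8,9,10,14,13,11,15,16,19,20,21]
arr[mid]=14>13: swap arr[5],arr[7]; hi=6 → [4,6,8,9,10,11,13,14,15,16,19,20,21]
arr[mid]=11<13: swap arr[5],arr[5]; lo=6,mid=6 → [4,6,8,9,10,11,13,14,15,16,19,20,21]
arr[mid]=13=13: mid=7
end: lo=6, hi=6; arr = [4,6,8,9,10,11,13,14,15,16,19,20,21]

[4,6,8,9,10,11,13,14,15,16,19,20,21]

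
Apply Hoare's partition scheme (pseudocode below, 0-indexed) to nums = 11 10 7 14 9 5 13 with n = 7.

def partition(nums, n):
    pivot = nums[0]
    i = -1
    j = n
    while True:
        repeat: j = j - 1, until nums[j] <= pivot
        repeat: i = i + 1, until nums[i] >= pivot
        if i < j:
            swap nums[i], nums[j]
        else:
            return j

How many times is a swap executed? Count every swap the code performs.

pivot = nums[0] = 11; i = -1, j = 7
j→5 (nums[5]=5≤11), i→0 (nums[0]=11≥11); i<j, swap → 5 10 7 14 9 11 13
j→4 (nums[4]=9≤11), i→3 (nums[3]=14≥11); i<j, swap → 5 10 7 9 14 11 13
j→3, i→4; i≥j, return j=3. nums = 5 10 7 9 14 11 13

2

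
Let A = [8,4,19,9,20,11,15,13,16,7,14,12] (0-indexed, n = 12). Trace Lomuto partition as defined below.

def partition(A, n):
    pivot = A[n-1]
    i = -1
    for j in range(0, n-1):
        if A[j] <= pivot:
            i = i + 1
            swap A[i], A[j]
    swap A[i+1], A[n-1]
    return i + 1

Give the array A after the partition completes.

pivot = A[11] = 12; i = -1
j=0: A[0]=8 ≤ 12 → i=0, swap A[0],A[0] (no change) → [8,4,19,9,20,11,15,13,16,7,14,12]
j=1: A[1]=4 ≤ 12 → i=1, swap A[1],A[1] (no change) → [8,4,19,9,20,11,15,13,16,7,14,12]
j=2: A[2]=19 > 12 → no swap
j=3: A[3]=9 ≤ 12 → i=2, swap A[2],A[3] → [8,4,9,19,20,11,15,13,16,7,14,12]
j=4: A[4]=20 > 12 → no swap
j=5: A[5]=11 ≤ 12 → i=3, swap A[3],A[5] → [8,4,9,11,20,19,15,13,16,7,14,12]
j=6: A[6]=15 > 12 → no swap
j=7: A[7]=13 > 12 → no swap
j=8: A[8]=16 > 12 → no swap
j=9: A[9]=7 ≤ 12 → i=4, swap A[4],A[9] → [8,4,9,11,7,19,15,13,16,20,14,12]
j=10: A[10]=14 > 12 → no swap
final swap A[5],A[11] → [8,4,9,11,7,12,15,13,16,20,14,19]; return 5

[8,4,9,11,7,12,15,13,16,20,14,19]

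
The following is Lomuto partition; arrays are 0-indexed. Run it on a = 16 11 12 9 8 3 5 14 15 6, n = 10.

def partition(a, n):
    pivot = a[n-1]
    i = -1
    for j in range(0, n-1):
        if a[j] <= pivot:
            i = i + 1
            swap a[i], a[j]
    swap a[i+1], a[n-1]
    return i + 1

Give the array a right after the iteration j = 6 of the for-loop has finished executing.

3 5 12 9 8 16 11 14 15 6

pivot=6, i=-1
j=0: 16>6, skip
j=1: 11>6, skip
j=2: 12>6, skip
j=3: 9>6, skip
j=4: 8>6, skip
j=5: 3≤6, i=0, swap(0,5) ⇒ 3 11 12 9 8 16 5 14 15 6
j=6: 5≤6, i=1, swap(1,6) ⇒ 3 5 12 9 8 16 11 14 15 6
(after j=6) a = 3 5 12 9 8 16 11 14 15 6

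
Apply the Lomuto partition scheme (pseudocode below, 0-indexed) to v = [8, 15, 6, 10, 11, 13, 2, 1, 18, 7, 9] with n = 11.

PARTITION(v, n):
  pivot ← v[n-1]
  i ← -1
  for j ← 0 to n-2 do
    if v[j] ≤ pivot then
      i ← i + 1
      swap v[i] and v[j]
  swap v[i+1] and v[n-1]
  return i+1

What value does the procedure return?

pivot = v[10] = 9; i = -1
j=0: v[0]=8 ≤ 9 → i=0, swap v[0],v[0] (no change) → [8, 15, 6, 10, 11, 13, 2, 1, 18, 7, 9]
j=1: v[1]=15 > 9 → no swap
j=2: v[2]=6 ≤ 9 → i=1, swap v[1],v[2] → [8, 6, 15, 10, 11, 13, 2, 1, 18, 7, 9]
j=3: v[3]=10 > 9 → no swap
j=4: v[4]=11 > 9 → no swap
j=5: v[5]=13 > 9 → no swap
j=6: v[6]=2 ≤ 9 → i=2, swap v[2],v[6] → [8, 6, 2, 10, 11, 13, 15, 1, 18, 7, 9]
j=7: v[7]=1 ≤ 9 → i=3, swap v[3],v[7] → [8, 6, 2, 1, 11, 13, 15, 10, 18, 7, 9]
j=8: v[8]=18 > 9 → no swap
j=9: v[9]=7 ≤ 9 → i=4, swap v[4],v[9] → [8, 6, 2, 1, 7, 13, 15, 10, 18, 11, 9]
final swap v[5],v[10] → [8, 6, 2, 1, 7, 9, 15, 10, 18, 11, 13]; return 5

5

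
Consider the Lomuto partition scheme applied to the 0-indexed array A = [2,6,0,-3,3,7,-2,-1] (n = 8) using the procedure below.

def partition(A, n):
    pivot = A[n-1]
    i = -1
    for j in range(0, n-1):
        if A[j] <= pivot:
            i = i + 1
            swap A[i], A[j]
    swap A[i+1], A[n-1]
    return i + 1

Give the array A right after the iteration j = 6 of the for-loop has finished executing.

pivot=-1, i=-1
j=0: 2>-1, skip
j=1: 6>-1, skip
j=2: 0>-1, skip
j=3: -3≤-1, i=0, swap(0,3) ⇒ [-3,6,0,2,3,7,-2,-1]
j=4: 3>-1, skip
j=5: 7>-1, skip
j=6: -2≤-1, i=1, swap(1,6) ⇒ [-3,-2,0,2,3,7,6,-1]
(after j=6) A = [-3,-2,0,2,3,7,6,-1]

[-3,-2,0,2,3,7,6,-1]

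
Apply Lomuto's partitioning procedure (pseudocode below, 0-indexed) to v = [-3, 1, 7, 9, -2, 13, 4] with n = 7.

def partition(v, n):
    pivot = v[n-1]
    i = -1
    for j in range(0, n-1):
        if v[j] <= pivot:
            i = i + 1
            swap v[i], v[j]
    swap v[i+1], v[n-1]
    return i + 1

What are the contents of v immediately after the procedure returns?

[-3, 1, -2, 4, 7, 13, 9]

pivot=4, i=-1
j=0: -3≤4, i=0, swap(0,0) ⇒ [-3, 1, 7, 9, -2, 13, 4]
j=1: 1≤4, i=1, swap(1,1) ⇒ [-3, 1, 7, 9, -2, 13, 4]
j=2: 7>4, skip
j=3: 9>4, skip
j=4: -2≤4, i=2, swap(2,4) ⇒ [-3, 1, -2, 9, 7, 13, 4]
j=5: 13>4, skip
swap(3,6) ⇒ [-3, 1, -2, 4, 7, 13, 9]; return 3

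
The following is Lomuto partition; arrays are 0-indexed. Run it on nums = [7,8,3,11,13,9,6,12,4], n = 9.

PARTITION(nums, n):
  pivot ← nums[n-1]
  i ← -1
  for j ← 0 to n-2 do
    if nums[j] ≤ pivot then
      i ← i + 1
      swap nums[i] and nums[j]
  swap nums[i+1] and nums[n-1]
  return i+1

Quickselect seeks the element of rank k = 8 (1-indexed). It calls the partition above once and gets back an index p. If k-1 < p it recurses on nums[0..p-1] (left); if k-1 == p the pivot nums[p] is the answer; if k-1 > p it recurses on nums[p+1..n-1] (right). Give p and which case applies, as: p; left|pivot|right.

pivot = nums[8] = 4; i = -1
j=0: nums[0]=7 > 4 → no swap
j=1: nums[1]=8 > 4 → no swap
j=2: nums[2]=3 ≤ 4 → i=0, swap nums[0],nums[2] → [3,8,7,11,13,9,6,12,4]
j=3: nums[3]=11 > 4 → no swap
j=4: nums[4]=13 > 4 → no swap
j=5: nums[5]=9 > 4 → no swap
j=6: nums[6]=6 > 4 → no swap
j=7: nums[7]=12 > 4 → no swap
final swap nums[1],nums[8] → [3,4,7,11,13,9,6,12,8]; return 1
p = 1; k-1 = 7 > 1 ⇒ right

1; right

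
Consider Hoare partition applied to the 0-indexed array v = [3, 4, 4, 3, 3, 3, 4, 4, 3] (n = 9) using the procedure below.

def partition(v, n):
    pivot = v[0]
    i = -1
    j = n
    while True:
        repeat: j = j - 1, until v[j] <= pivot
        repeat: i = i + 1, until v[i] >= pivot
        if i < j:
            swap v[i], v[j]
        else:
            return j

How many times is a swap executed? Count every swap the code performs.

pivot=3
j stops at 8 (3), i stops at 0 (3); swap ⇒ [3, 4, 4, 3, 3, 3, 4, 4, 3]
j stops at 5 (3), i stops at 1 (4); swap ⇒ [3, 3, 4, 3, 3, 4, 4, 4, 3]
j stops at 4 (3), i stops at 2 (4); swap ⇒ [3, 3, 3, 3, 4, 4, 4, 4, 3]
j stops at 3, i stops at 3; i≥j ⇒ return 3. v=[3, 3, 3, 3, 4, 4, 4, 4, 3]

3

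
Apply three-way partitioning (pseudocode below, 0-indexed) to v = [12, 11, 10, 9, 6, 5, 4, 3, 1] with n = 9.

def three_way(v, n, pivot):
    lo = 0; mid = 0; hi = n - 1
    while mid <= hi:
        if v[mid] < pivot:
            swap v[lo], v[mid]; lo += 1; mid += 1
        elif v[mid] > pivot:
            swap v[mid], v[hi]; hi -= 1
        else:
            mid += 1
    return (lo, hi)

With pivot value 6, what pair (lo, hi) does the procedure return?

pivot = 6; lo=0, mid=0, hi=8
v[mid]=12>6: swap v[0],v[8]; hi=7 → [1, 11, 10, 9, 6, 5, 4, 3, 12]
v[mid]=1<6: swap v[0],v[0]; lo=1,mid=1 → [1, 11, 10, 9, 6, 5, 4, 3, 12]
v[mid]=11>6: swap v[1],v[7]; hi=6 → [1, 3, 10, 9, 6, 5, 4, 11, 12]
v[mid]=3<6: swap v[1],v[1]; lo=2,mid=2 → [1, 3, 10, 9, 6, 5, 4, 11, 12]
v[mid]=10>6: swap v[2],v[6]; hi=5 → [1, 3, 4, 9, 6, 5, 10, 11, 12]
v[mid]=4<6: swap v[2],v[2]; lo=3,mid=3 → [1, 3, 4, 9, 6, 5, 10, 11, 12]
v[mid]=9>6: swap v[3],v[5]; hi=4 → [1, 3, 4, 5, 6, 9, 10, 11, 12]
v[mid]=5<6: swap v[3],v[3]; lo=4,mid=4 → [1, 3, 4, 5, 6, 9, 10, 11, 12]
v[mid]=6=6: mid=5
end: lo=4, hi=4; v = [1, 3, 4, 5, 6, 9, 10, 11, 12]

(4, 4)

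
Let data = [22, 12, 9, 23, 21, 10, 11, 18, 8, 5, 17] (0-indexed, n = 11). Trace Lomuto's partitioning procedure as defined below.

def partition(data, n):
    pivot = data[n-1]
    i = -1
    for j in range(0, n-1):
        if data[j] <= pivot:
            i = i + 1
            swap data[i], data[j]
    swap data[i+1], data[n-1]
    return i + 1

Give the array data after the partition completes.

pivot=17, i=-1
j=0: 22>17, skip
j=1: 12≤17, i=0, swap(0,1) ⇒ [12, 22, 9, 23, 21, 10, 11, 18, 8, 5, 17]
j=2: 9≤17, i=1, swap(1,2) ⇒ [12, 9, 22, 23, 21, 10, 11, 18, 8, 5, 17]
j=3: 23>17, skip
j=4: 21>17, skip
j=5: 10≤17, i=2, swap(2,5) ⇒ [12, 9, 10, 23, 21, 22, 11, 18, 8, 5, 17]
j=6: 11≤17, i=3, swap(3,6) ⇒ [12, 9, 10, 11, 21, 22, 23, 18, 8, 5, 17]
j=7: 18>17, skip
j=8: 8≤17, i=4, swap(4,8) ⇒ [12, 9, 10, 11, 8, 22, 23, 18, 21, 5, 17]
j=9: 5≤17, i=5, swap(5,9) ⇒ [12, 9, 10, 11, 8, 5, 23, 18, 21, 22, 17]
swap(6,10) ⇒ [12, 9, 10, 11, 8, 5, 17, 18, 21, 22, 23]; return 6

[12, 9, 10, 11, 8, 5, 17, 18, 21, 22, 23]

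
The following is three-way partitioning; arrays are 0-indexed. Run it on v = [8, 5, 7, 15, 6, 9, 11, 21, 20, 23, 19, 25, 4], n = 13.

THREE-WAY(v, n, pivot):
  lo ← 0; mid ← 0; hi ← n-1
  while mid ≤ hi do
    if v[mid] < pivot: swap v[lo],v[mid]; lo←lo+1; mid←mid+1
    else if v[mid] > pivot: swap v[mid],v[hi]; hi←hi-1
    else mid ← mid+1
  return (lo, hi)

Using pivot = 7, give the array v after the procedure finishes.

[4, 5, 6, 7, 9, 11, 21, 20, 23, 19, 25, 15, 8]

pivot = 7; lo=0, mid=0, hi=12
v[mid]=8>7: swap v[0],v[12]; hi=11 → [4, 5, 7, 15, 6, 9, 11, 21, 20, 23, 19, 25, 8]
v[mid]=4<7: swap v[0],v[0]; lo=1,mid=1 → [4, 5, 7, 15, 6, 9, 11, 21, 20, 23, 19, 25, 8]
v[mid]=5<7: swap v[1],v[1]; lo=2,mid=2 → [4, 5, 7, 15, 6, 9, 11, 21, 20, 23, 19, 25, 8]
v[mid]=7=7: mid=3
v[mid]=15>7: swap v[3],v[11]; hi=10 → [4, 5, 7, 25, 6, 9, 11, 21, 20, 23, 19, 15, 8]
v[mid]=25>7: swap v[3],v[10]; hi=9 → [4, 5, 7, 19, 6, 9, 11, 21, 20, 23, 25, 15, 8]
v[mid]=19>7: swap v[3],v[9]; hi=8 → [4, 5, 7, 23, 6, 9, 11, 21, 20, 19, 25, 15, 8]
v[mid]=23>7: swap v[3],v[8]; hi=7 → [4, 5, 7, 20, 6, 9, 11, 21, 23, 19, 25, 15, 8]
v[mid]=20>7: swap v[3],v[7]; hi=6 → [4, 5, 7, 21, 6, 9, 11, 20, 23, 19, 25, 15, 8]
v[mid]=21>7: swap v[3],v[6]; hi=5 → [4, 5, 7, 11, 6, 9, 21, 20, 23, 19, 25, 15, 8]
v[mid]=11>7: swap v[3],v[5]; hi=4 → [4, 5, 7, 9, 6, 11, 21, 20, 23, 19, 25, 15, 8]
v[mid]=9>7: swap v[3],v[4]; hi=3 → [4, 5, 7, 6, 9, 11, 21, 20, 23, 19, 25, 15, 8]
v[mid]=6<7: swap v[2],v[3]; lo=3,mid=4 → [4, 5, 6, 7, 9, 11, 21, 20, 23, 19, 25, 15, 8]
end: lo=3, hi=3; v = [4, 5, 6, 7, 9, 11, 21, 20, 23, 19, 25, 15, 8]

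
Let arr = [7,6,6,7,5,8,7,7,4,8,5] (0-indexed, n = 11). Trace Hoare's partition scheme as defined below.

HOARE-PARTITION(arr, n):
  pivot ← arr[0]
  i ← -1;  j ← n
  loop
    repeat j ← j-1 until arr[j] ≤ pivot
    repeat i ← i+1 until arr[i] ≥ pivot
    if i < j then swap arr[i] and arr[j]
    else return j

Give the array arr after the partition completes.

pivot=7
j stops at 10 (5), i stops at 0 (7); swap ⇒ [5,6,6,7,5,8,7,7,4,8,7]
j stops at 8 (4), i stops at 3 (7); swap ⇒ [5,6,6,4,5,8,7,7,7,8,7]
j stops at 7 (7), i stops at 5 (8); swap ⇒ [5,6,6,4,5,7,7,8,7,8,7]
j stops at 6, i stops at 6; i≥j ⇒ return 6. arr=[5,6,6,4,5,7,7,8,7,8,7]

[5,6,6,4,5,7,7,8,7,8,7]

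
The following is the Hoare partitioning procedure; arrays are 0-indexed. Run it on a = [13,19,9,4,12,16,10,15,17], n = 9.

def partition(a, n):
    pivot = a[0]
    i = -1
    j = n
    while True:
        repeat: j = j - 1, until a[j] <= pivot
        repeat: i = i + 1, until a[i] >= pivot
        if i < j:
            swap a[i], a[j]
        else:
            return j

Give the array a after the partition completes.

[10,12,9,4,19,16,13,15,17]

pivot = a[0] = 13; i = -1, j = 9
j→6 (a[6]=10≤13), i→0 (a[0]=13≥13); i<j, swap → [10,19,9,4,12,16,13,15,17]
j→4 (a[4]=12≤13), i→1 (a[1]=19≥13); i<j, swap → [10,12,9,4,19,16,13,15,17]
j→3, i→4; i≥j, return j=3. a = [10,12,9,4,19,16,13,15,17]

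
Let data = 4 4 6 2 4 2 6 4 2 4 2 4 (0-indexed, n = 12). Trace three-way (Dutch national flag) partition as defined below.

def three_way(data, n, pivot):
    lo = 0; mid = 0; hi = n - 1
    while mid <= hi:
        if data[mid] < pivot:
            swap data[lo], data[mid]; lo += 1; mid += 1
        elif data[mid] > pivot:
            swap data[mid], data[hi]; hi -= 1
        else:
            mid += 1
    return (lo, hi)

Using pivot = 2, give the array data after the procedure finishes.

2 2 2 2 4 6 4 6 4 4 4 4

lo=0 mid=0 hi=11
4>2: swap(0,11), hi=10 ⇒ 4 4 6 2 4 2 6 4 2 4 2 4
4>2: swap(0,10), hi=9 ⇒ 2 4 6 2 4 2 6 4 2 4 4 4
2=2: mid=1
4>2: swap(1,9), hi=8 ⇒ 2 4 6 2 4 2 6 4 2 4 4 4
4>2: swap(1,8), hi=7 ⇒ 2 2 6 2 4 2 6 4 4 4 4 4
2=2: mid=2
6>2: swap(2,7), hi=6 ⇒ 2 2 4 2 4 2 6 6 4 4 4 4
4>2: swap(2,6), hi=5 ⇒ 2 2 6 2 4 2 4 6 4 4 4 4
6>2: swap(2,5), hi=4 ⇒ 2 2 2 2 4 6 4 6 4 4 4 4
2=2: mid=3
2=2: mid=4
4>2: swap(4,4), hi=3 ⇒ 2 2 2 2 4 6 4 6 4 4 4 4
done. lo=0 hi=3; data=2 2 2 2 4 6 4 6 4 4 4 4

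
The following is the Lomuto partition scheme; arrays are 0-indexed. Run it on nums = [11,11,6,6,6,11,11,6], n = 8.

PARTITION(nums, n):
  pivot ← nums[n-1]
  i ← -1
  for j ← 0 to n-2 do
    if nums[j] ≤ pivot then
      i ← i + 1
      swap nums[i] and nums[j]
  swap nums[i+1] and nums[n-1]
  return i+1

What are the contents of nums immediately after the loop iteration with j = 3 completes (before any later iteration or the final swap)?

[6,6,11,11,6,11,11,6]

pivot=6, i=-1
j=0: 11>6, skip
j=1: 11>6, skip
j=2: 6≤6, i=0, swap(0,2) ⇒ [6,11,11,6,6,11,11,6]
j=3: 6≤6, i=1, swap(1,3) ⇒ [6,6,11,11,6,11,11,6]
(after j=3) nums = [6,6,11,11,6,11,11,6]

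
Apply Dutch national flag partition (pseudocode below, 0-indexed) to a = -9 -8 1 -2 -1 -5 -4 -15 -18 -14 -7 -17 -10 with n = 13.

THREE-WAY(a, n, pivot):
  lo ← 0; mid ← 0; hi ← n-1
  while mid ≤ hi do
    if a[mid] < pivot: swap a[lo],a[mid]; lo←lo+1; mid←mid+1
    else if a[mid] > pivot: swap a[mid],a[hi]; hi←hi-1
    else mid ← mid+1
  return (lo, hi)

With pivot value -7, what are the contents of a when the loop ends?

-9 -8 -10 -17 -14 -18 -15 -7 -4 -5 -1 -2 1

lo=0 mid=0 hi=12
-9<-7: swap(0,0), lo=1 mid=1 ⇒ -9 -8 1 -2 -1 -5 -4 -15 -18 -14 -7 -17 -10
-8<-7: swap(1,1), lo=2 mid=2 ⇒ -9 -8 1 -2 -1 -5 -4 -15 -18 -14 -7 -17 -10
1>-7: swap(2,12), hi=11 ⇒ -9 -8 -10 -2 -1 -5 -4 -15 -18 -14 -7 -17 1
-10<-7: swap(2,2), lo=3 mid=3 ⇒ -9 -8 -10 -2 -1 -5 -4 -15 -18 -14 -7 -17 1
-2>-7: swap(3,11), hi=10 ⇒ -9 -8 -10 -17 -1 -5 -4 -15 -18 -14 -7 -2 1
-17<-7: swap(3,3), lo=4 mid=4 ⇒ -9 -8 -10 -17 -1 -5 -4 -15 -18 -14 -7 -2 1
-1>-7: swap(4,10), hi=9 ⇒ -9 -8 -10 -17 -7 -5 -4 -15 -18 -14 -1 -2 1
-7=-7: mid=5
-5>-7: swap(5,9), hi=8 ⇒ -9 -8 -10 -17 -7 -14 -4 -15 -18 -5 -1 -2 1
-14<-7: swap(4,5), lo=5 mid=6 ⇒ -9 -8 -10 -17 -14 -7 -4 -15 -18 -5 -1 -2 1
-4>-7: swap(6,8), hi=7 ⇒ -9 -8 -10 -17 -14 -7 -18 -15 -4 -5 -1 -2 1
-18<-7: swap(5,6), lo=6 mid=7 ⇒ -9 -8 -10 -17 -14 -18 -7 -15 -4 -5 -1 -2 1
-15<-7: swap(6,7), lo=7 mid=8 ⇒ -9 -8 -10 -17 -14 -18 -15 -7 -4 -5 -1 -2 1
done. lo=7 hi=7; a=-9 -8 -10 -17 -14 -18 -15 -7 -4 -5 -1 -2 1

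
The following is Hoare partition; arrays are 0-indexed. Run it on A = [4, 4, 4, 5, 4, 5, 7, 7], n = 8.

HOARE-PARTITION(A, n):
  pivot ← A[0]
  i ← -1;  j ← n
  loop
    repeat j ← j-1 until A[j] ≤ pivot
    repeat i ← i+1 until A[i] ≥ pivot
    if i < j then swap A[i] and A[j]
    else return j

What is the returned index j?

pivot=4
j stops at 4 (4), i stops at 0 (4); swap ⇒ [4, 4, 4, 5, 4, 5, 7, 7]
j stops at 2 (4), i stops at 1 (4); swap ⇒ [4, 4, 4, 5, 4, 5, 7, 7]
j stops at 1, i stops at 2; i≥j ⇒ return 1. A=[4, 4, 4, 5, 4, 5, 7, 7]

1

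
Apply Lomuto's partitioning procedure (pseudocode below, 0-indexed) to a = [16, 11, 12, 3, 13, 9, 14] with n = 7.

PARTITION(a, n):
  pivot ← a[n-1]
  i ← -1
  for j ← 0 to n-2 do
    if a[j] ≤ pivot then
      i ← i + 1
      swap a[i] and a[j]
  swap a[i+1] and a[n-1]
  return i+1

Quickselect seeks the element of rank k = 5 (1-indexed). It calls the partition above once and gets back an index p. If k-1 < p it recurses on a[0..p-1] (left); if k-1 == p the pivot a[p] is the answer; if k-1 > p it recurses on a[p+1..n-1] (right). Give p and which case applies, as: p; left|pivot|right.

5; left

pivot=14, i=-1
j=0: 16>14, skip
j=1: 11≤14, i=0, swap(0,1) ⇒ [11, 16, 12, 3, 13, 9, 14]
j=2: 12≤14, i=1, swap(1,2) ⇒ [11, 12, 16, 3, 13, 9, 14]
j=3: 3≤14, i=2, swap(2,3) ⇒ [11, 12, 3, 16, 13, 9, 14]
j=4: 13≤14, i=3, swap(3,4) ⇒ [11, 12, 3, 13, 16, 9, 14]
j=5: 9≤14, i=4, swap(4,5) ⇒ [11, 12, 3, 13, 9, 16, 14]
swap(5,6) ⇒ [11, 12, 3, 13, 9, 14, 16]; return 5
p = 5; k-1 = 4 < 5 ⇒ left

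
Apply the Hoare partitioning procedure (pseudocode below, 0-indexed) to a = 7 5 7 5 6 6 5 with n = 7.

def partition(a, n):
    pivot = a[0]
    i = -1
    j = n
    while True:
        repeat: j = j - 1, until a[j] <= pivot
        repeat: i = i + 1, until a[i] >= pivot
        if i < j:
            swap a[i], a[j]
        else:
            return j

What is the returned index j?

pivot = a[0] = 7; i = -1, j = 7
j→6 (a[6]=5≤7), i→0 (a[0]=7≥7); i<j, swap → 5 5 7 5 6 6 7
j→5 (a[5]=6≤7), i→2 (a[2]=7≥7); i<j, swap → 5 5 6 5 6 7 7
j→4, i→5; i≥j, return j=4. a = 5 5 6 5 6 7 7

4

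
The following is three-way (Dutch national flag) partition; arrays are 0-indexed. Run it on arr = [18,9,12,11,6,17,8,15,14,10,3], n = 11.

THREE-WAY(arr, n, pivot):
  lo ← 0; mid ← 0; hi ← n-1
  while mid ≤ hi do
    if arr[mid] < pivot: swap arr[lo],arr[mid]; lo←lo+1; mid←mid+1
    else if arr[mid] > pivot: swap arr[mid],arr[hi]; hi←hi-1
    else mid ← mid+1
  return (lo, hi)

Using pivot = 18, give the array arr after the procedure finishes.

[9,12,11,6,17,8,15,14,10,3,18]

lo=0 mid=0 hi=10
18=18: mid=1
9<18: swap(0,1), lo=1 mid=2 ⇒ [9,18,12,11,6,17,8,15,14,10,3]
12<18: swap(1,2), lo=2 mid=3 ⇒ [9,12,18,11,6,17,8,15,14,10,3]
11<18: swap(2,3), lo=3 mid=4 ⇒ [9,12,11,18,6,17,8,15,14,10,3]
6<18: swap(3,4), lo=4 mid=5 ⇒ [9,12,11,6,18,17,8,15,14,10,3]
17<18: swap(4,5), lo=5 mid=6 ⇒ [9,12,11,6,17,18,8,15,14,10,3]
8<18: swap(5,6), lo=6 mid=7 ⇒ [9,12,11,6,17,8,18,15,14,10,3]
15<18: swap(6,7), lo=7 mid=8 ⇒ [9,12,11,6,17,8,15,18,14,10,3]
14<18: swap(7,8), lo=8 mid=9 ⇒ [9,12,11,6,17,8,15,14,18,10,3]
10<18: swap(8,9), lo=9 mid=10 ⇒ [9,12,11,6,17,8,15,14,10,18,3]
3<18: swap(9,10), lo=10 mid=11 ⇒ [9,12,11,6,17,8,15,14,10,3,18]
done. lo=10 hi=10; arr=[9,12,11,6,17,8,15,14,10,3,18]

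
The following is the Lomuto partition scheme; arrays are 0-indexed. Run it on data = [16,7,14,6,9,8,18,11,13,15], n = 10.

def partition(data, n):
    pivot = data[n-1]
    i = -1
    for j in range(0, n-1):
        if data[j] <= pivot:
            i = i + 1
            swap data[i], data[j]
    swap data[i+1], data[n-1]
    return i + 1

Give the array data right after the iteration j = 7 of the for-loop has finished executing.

[7,14,6,9,8,11,18,16,13,15]

pivot=15, i=-1
j=0: 16>15, skip
j=1: 7≤15, i=0, swap(0,1) ⇒ [7,16,14,6,9,8,18,11,13,15]
j=2: 14≤15, i=1, swap(1,2) ⇒ [7,14,16,6,9,8,18,11,13,15]
j=3: 6≤15, i=2, swap(2,3) ⇒ [7,14,6,16,9,8,18,11,13,15]
j=4: 9≤15, i=3, swap(3,4) ⇒ [7,14,6,9,16,8,18,11,13,15]
j=5: 8≤15, i=4, swap(4,5) ⇒ [7,14,6,9,8,16,18,11,13,15]
j=6: 18>15, skip
j=7: 11≤15, i=5, swap(5,7) ⇒ [7,14,6,9,8,11,18,16,13,15]
(after j=7) data = [7,14,6,9,8,11,18,16,13,15]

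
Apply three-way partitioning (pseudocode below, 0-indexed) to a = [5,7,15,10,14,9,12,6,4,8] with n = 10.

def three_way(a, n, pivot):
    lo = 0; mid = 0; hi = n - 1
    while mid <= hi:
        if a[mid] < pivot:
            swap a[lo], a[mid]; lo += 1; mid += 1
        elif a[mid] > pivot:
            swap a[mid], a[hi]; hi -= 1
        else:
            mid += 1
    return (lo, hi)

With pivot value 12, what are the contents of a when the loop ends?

pivot = 12; lo=0, mid=0, hi=9
a[mid]=5<12: swap a[0],a[0]; lo=1,mid=1 → [5,7,15,10,14,9,12,6,4,8]
a[mid]=7<12: swap a[1],a[1]; lo=2,mid=2 → [5,7,15,10,14,9,12,6,4,8]
a[mid]=15>12: swap a[2],a[9]; hi=8 → [5,7,8,10,14,9,12,6,4,15]
a[mid]=8<12: swap a[2],a[2]; lo=3,mid=3 → [5,7,8,10,14,9,12,6,4,15]
a[mid]=10<12: swap a[3],a[3]; lo=4,mid=4 → [5,7,8,10,14,9,12,6,4,15]
a[mid]=14>12: swap a[4],a[8]; hi=7 → [5,7,8,10,4,9,12,6,14,15]
a[mid]=4<12: swap a[4],a[4]; lo=5,mid=5 → [5,7,8,10,4,9,12,6,14,15]
a[mid]=9<12: swap a[5],a[5]; lo=6,mid=6 → [5,7,8,10,4,9,12,6,14,15]
a[mid]=12=12: mid=7
a[mid]=6<12: swap a[6],a[7]; lo=7,mid=8 → [5,7,8,10,4,9,6,12,14,15]
end: lo=7, hi=7; a = [5,7,8,10,4,9,6,12,14,15]

[5,7,8,10,4,9,6,12,14,15]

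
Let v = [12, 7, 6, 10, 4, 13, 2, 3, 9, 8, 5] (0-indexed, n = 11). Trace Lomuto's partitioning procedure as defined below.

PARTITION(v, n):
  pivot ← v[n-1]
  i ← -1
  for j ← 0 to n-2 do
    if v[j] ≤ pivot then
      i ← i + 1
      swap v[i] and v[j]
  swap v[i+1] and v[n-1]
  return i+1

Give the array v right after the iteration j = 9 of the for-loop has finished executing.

[4, 2, 3, 10, 12, 13, 7, 6, 9, 8, 5]

pivot = v[10] = 5; i = -1
j=0: v[0]=12 > 5 → no swap
j=1: v[1]=7 > 5 → no swap
j=2: v[2]=6 > 5 → no swap
j=3: v[3]=10 > 5 → no swap
j=4: v[4]=4 ≤ 5 → i=0, swap v[0],v[4] → [4, 7, 6, 10, 12, 13, 2, 3, 9, 8, 5]
j=5: v[5]=13 > 5 → no swap
j=6: v[6]=2 ≤ 5 → i=1, swap v[1],v[6] → [4, 2, 6, 10, 12, 13, 7, 3, 9, 8, 5]
j=7: v[7]=3 ≤ 5 → i=2, swap v[2],v[7] → [4, 2, 3, 10, 12, 13, 7, 6, 9, 8, 5]
j=8: v[8]=9 > 5 → no swap
j=9: v[9]=8 > 5 → no swap
(after j=9) v = [4, 2, 3, 10, 12, 13, 7, 6, 9, 8, 5]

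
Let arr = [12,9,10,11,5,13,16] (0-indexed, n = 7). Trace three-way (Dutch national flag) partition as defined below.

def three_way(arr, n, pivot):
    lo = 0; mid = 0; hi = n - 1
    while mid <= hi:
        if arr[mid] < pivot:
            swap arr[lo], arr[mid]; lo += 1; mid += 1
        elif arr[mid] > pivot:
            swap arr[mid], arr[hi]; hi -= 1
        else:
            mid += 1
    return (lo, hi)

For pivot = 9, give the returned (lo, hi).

pivot = 9; lo=0, mid=0, hi=6
arr[mid]=12>9: swap arr[0],arr[6]; hi=5 → [16,9,10,11,5,13,12]
arr[mid]=16>9: swap arr[0],arr[5]; hi=4 → [13,9,10,11,5,16,12]
arr[mid]=13>9: swap arr[0],arr[4]; hi=3 → [5,9,10,11,13,16,12]
arr[mid]=5<9: swap arr[0],arr[0]; lo=1,mid=1 → [5,9,10,11,13,16,12]
arr[mid]=9=9: mid=2
arr[mid]=10>9: swap arr[2],arr[3]; hi=2 → [5,9,11,10,13,16,12]
arr[mid]=11>9: swap arr[2],arr[2]; hi=1 → [5,9,11,10,13,16,12]
end: lo=1, hi=1; arr = [5,9,11,10,13,16,12]

(1, 1)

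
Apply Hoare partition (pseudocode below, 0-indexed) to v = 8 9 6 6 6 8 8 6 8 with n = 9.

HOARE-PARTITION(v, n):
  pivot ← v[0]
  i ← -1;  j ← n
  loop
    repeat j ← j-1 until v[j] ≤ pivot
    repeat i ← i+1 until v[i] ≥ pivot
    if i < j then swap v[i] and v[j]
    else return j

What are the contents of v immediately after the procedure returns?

pivot = v[0] = 8; i = -1, j = 9
j→8 (v[8]=8≤8), i→0 (v[0]=8≥8); i<j, swap → 8 9 6 6 6 8 8 6 8
j→7 (v[7]=6≤8), i→1 (v[1]=9≥8); i<j, swap → 8 6 6 6 6 8 8 9 8
j→6 (v[6]=8≤8), i→5 (v[5]=8≥8); i<j, swap → 8 6 6 6 6 8 8 9 8
j→5, i→6; i≥j, return j=5. v = 8 6 6 6 6 8 8 9 8

8 6 6 6 6 8 8 9 8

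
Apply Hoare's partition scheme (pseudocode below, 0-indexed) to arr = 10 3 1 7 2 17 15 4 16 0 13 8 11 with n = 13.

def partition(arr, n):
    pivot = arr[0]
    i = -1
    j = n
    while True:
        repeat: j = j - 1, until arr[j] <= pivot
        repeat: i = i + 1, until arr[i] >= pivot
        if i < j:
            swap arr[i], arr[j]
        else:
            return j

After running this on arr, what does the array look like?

pivot=10
j stops at 11 (8), i stops at 0 (10); swap ⇒ 8 3 1 7 2 17 15 4 16 0 13 10 11
j stops at 9 (0), i stops at 5 (17); swap ⇒ 8 3 1 7 2 0 15 4 16 17 13 10 11
j stops at 7 (4), i stops at 6 (15); swap ⇒ 8 3 1 7 2 0 4 15 16 17 13 10 11
j stops at 6, i stops at 7; i≥j ⇒ return 6. arr=8 3 1 7 2 0 4 15 16 17 13 10 11

8 3 1 7 2 0 4 15 16 17 13 10 11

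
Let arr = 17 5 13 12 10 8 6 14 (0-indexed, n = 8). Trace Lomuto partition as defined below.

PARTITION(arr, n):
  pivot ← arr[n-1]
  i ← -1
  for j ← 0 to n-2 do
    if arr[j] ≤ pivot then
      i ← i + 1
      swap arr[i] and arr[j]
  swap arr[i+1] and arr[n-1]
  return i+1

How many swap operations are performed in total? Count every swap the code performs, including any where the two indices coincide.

7

pivot=14, i=-1
j=0: 17>14, skip
j=1: 5≤14, i=0, swap(0,1) ⇒ 5 17 13 12 10 8 6 14
j=2: 13≤14, i=1, swap(1,2) ⇒ 5 13 17 12 10 8 6 14
j=3: 12≤14, i=2, swap(2,3) ⇒ 5 13 12 17 10 8 6 14
j=4: 10≤14, i=3, swap(3,4) ⇒ 5 13 12 10 17 8 6 14
j=5: 8≤14, i=4, swap(4,5) ⇒ 5 13 12 10 8 17 6 14
j=6: 6≤14, i=5, swap(5,6) ⇒ 5 13 12 10 8 6 17 14
swap(6,7) ⇒ 5 13 12 10 8 6 14 17; return 6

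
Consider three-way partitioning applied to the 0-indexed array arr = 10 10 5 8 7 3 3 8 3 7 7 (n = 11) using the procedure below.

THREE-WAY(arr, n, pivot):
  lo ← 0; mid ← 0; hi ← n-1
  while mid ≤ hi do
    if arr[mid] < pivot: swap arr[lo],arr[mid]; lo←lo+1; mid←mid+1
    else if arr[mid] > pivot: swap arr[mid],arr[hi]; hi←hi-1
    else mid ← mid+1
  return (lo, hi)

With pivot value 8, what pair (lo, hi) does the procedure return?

(7, 8)

pivot = 8; lo=0, mid=0, hi=10
arr[mid]=10>8: swap arr[0],arr[10]; hi=9 → 7 10 5 8 7 3 3 8 3 7 10
arr[mid]=7<8: swap arr[0],arr[0]; lo=1,mid=1 → 7 10 5 8 7 3 3 8 3 7 10
arr[mid]=10>8: swap arr[1],arr[9]; hi=8 → 7 7 5 8 7 3 3 8 3 10 10
arr[mid]=7<8: swap arr[1],arr[1]; lo=2,mid=2 → 7 7 5 8 7 3 3 8 3 10 10
arr[mid]=5<8: swap arr[2],arr[2]; lo=3,mid=3 → 7 7 5 8 7 3 3 8 3 10 10
arr[mid]=8=8: mid=4
arr[mid]=7<8: swap arr[3],arr[4]; lo=4,mid=5 → 7 7 5 7 8 3 3 8 3 10 10
arr[mid]=3<8: swap arr[4],arr[5]; lo=5,mid=6 → 7 7 5 7 3 8 3 8 3 10 10
arr[mid]=3<8: swap arr[5],arr[6]; lo=6,mid=7 → 7 7 5 7 3 3 8 8 3 10 10
arr[mid]=8=8: mid=8
arr[mid]=3<8: swap arr[6],arr[8]; lo=7,mid=9 → 7 7 5 7 3 3 3 8 8 10 10
end: lo=7, hi=8; arr = 7 7 5 7 3 3 3 8 8 10 10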